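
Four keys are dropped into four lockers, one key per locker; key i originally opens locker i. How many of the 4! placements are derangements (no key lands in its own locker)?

9

Use !n = (n-1)(!(n-1) + !(n-2)).
!4 = 3·(2 + 1) = 3·3 = 9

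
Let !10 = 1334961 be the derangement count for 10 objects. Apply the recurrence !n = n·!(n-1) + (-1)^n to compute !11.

!11 = 11·1334961 - 1 = 14684570.

14684570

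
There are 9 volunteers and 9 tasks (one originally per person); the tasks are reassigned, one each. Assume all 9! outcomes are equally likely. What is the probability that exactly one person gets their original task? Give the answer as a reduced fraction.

2119/5760

Favorable outcomes: C(9,1)·!8 = 9·14833 = 133497.
Total outcomes: 9! = 362880.
Probability = 133497/362880 = 2119/5760.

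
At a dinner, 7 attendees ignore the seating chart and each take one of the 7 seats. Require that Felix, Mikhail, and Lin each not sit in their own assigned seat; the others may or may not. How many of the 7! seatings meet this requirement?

3216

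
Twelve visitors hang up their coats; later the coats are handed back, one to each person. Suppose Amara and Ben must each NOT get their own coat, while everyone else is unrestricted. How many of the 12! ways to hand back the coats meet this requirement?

402796800

Let A_j be the event that the j-th constrained one is fixed. By inclusion-exclusion over the 2 events:
Σ_{j=0}^{2} (-1)^j C(2,j)(12-j)!
= C(2,0)·12! - C(2,1)·11! + C(2,2)·10!
= 479001600 - 79833600 + 3628800
= 402796800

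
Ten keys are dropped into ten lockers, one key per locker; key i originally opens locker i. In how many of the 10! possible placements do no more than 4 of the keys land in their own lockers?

Sum C(10,i)·!(10-i) for i = 0..4:
  i=0: C(10,0)·!10 = 1·1334961 = 1334961
  i=1: C(10,1)·!9 = 10·133496 = 1334960
  i=2: C(10,2)·!8 = 45·14833 = 667485
  i=3: C(10,3)·!7 = 120·1854 = 222480
  i=4: C(10,4)·!6 = 210·265 = 55650
Total = 3615536.

3615536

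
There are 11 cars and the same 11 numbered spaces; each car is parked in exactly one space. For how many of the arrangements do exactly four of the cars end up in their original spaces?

611820

Choose which 4 of the 11 are fixed: C(11,4) = 330.
The other 7 form a derangement: !7 = 1854.
Total: 330 × 1854 = 611820.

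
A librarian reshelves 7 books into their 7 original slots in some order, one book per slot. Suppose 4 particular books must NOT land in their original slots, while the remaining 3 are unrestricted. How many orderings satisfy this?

2790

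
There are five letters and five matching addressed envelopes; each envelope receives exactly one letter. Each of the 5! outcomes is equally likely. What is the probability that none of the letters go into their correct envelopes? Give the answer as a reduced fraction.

11/30

Favorable outcomes: !5 = 44.
Total outcomes: 5! = 120.
Probability = 44/120 = 11/30.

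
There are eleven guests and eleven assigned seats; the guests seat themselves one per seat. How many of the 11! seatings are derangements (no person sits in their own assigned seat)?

14684570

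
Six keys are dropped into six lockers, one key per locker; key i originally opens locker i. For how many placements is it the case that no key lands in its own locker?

265

!6 is the nearest integer to 6!/e.
6! = 720, and 720/e ≈ 264.87, so !6 = 265.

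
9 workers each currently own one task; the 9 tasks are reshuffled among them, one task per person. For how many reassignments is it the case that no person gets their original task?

133496

Use !n = n·!(n-1) + (-1)^n.
!9 = 9·14833 - 1 = 133496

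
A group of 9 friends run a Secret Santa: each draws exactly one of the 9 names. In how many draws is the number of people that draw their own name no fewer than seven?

Sum C(9,i)·!(9-i) for i = 7..9:
  i=7: C(9,7)·!2 = 36·1 = 36
  i=8: C(9,8)·!1 = 9·0 = 0
  i=9: C(9,9)·!0 = 1·1 = 1
Total = 37.

37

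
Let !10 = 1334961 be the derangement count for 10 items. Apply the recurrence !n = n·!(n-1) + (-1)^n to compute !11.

!11 = 11·1334961 - 1 = 14684570.

14684570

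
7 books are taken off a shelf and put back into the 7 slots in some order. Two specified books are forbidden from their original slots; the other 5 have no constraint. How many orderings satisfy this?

3720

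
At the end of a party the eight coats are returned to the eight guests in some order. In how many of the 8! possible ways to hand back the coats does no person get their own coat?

Use !n = (n-1)(!(n-1) + !(n-2)).
!8 = 7·(1854 + 265) = 7·2119 = 14833

14833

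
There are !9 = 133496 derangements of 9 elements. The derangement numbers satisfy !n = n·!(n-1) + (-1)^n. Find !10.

1334961

!10 = 10·133496 + 1 = 1334961.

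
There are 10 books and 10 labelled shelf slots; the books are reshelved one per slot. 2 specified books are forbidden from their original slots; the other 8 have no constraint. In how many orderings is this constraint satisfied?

2943360

Let A_j be the event that the j-th constrained one is fixed. By inclusion-exclusion over the 2 events:
Σ_{j=0}^{2} (-1)^j C(2,j)(10-j)!
= C(2,0)·10! - C(2,1)·9! + C(2,2)·8!
= 3628800 - 725760 + 40320
= 2943360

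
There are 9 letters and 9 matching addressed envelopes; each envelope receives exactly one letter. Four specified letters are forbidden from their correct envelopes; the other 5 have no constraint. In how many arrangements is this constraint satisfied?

Inclusion-exclusion on the 4 forbidden self-matches:
Σ_{j=0}^{4} (-1)^j C(4,j)(9-j)!
= C(4,0)·9! - C(4,1)·8! + C(4,2)·7! - C(4,3)·6! + C(4,4)·5!
= 362880 - 161280 + 30240 - 2880 + 120
= 229080

229080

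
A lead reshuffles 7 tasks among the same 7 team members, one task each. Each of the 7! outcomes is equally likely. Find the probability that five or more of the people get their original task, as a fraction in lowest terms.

11/2520

Favorable outcomes: Σ_{i≥5} C(7,i)·!(7-i) = 21·1 + 7·0 + 1·1 = 22.
Total outcomes: 7! = 5040.
Probability = 22/5040 = 11/2520.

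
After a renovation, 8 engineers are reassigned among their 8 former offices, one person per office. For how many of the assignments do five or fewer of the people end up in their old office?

40291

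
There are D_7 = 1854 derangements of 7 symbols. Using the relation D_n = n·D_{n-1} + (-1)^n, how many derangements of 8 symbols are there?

14833

D_8 = 8·1854 + 1 = 14833.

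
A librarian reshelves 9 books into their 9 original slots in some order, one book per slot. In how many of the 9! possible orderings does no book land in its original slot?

By inclusion-exclusion, !9 = Σ (-1)^k · 9!/k! for k=0..9
= 9! - 9!/1! + 9!/2! - 9!/3! + 9!/4! - 9!/5! + 9!/6! - 9!/7! + 9!/8! - 9!/9!
= 362880 - 362880 + 181440 - 60480 + 15120 - 3024 + 504 - 72 + 9 - 1
= 133496

133496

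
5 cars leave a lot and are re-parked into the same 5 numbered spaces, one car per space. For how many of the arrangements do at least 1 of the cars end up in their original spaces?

# with exactly i fixed is C(5,i)·!(5-i); sum over i=1..5:
  i=1: C(5,1)·!4 = 5·9 = 45
  i=2: C(5,2)·!3 = 10·2 = 20
  i=3: C(5,3)·!2 = 10·1 = 10
  i=4: C(5,4)·!1 = 5·0 = 0
  i=5: C(5,5)·!0 = 1·1 = 1
Total = 76.

76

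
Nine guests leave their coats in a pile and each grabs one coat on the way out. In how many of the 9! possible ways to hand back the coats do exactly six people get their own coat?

168

Pick the 6 fixed positions: C(9,6) = 84 ways.
The remaining 3 must be deranged: !3 = 2.
Total: 84 × 2 = 168.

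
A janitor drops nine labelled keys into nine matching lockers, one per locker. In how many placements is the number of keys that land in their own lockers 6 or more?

205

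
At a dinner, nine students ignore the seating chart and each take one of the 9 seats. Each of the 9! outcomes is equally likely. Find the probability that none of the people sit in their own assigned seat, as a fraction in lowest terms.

Favorable outcomes: !9 = 133496.
Total outcomes: 9! = 362880.
Probability = 133496/362880 = 16687/45360.

16687/45360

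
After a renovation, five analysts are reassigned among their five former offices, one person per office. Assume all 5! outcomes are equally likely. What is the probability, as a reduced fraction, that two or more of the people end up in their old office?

31/120

Favorable outcomes: Σ_{i≥2} C(5,i)·!(5-i) = 10·2 + 10·1 + 5·0 + 1·1 = 31.
Total outcomes: 5! = 120.
Probability = 31/120 = 31/120.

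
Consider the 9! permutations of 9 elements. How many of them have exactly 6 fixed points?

168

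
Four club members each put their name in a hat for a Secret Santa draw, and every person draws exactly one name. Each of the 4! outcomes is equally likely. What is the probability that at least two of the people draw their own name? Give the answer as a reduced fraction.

7/24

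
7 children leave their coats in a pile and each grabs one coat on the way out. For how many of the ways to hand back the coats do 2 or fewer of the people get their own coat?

Sum C(7,i)·!(7-i) for i = 0..2:
  i=0: C(7,0)·!7 = 1·1854 = 1854
  i=1: C(7,1)·!6 = 7·265 = 1855
  i=2: C(7,2)·!5 = 21·44 = 924
Total = 4633.

4633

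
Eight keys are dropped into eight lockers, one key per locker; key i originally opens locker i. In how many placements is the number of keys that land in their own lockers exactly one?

14832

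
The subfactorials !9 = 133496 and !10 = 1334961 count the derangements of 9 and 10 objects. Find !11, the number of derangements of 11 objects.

!11 = (11-1)·(!10 + !9) = 10·(1334961 + 133496) = 10·1468457 = 14684570.

14684570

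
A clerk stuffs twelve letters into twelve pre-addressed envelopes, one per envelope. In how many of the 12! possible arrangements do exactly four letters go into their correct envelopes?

7342335

Choose which 4 of the 12 are fixed: C(12,4) = 495.
The remaining 8 must be deranged: !8 = 14833.
Total: 495 × 14833 = 7342335.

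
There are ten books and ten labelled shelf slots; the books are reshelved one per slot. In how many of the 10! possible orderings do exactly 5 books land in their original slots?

Pick the 5 fixed positions: C(10,5) = 252 ways.
The other 5 form a derangement: !5 = 44.
Total: 252 × 44 = 11088.

11088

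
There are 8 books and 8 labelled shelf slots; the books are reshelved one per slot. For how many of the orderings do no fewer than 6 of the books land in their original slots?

Sum C(8,i)·!(8-i) for i = 6..8:
  i=6: C(8,6)·!2 = 28·1 = 28
  i=7: C(8,7)·!1 = 8·0 = 0
  i=8: C(8,8)·!0 = 1·1 = 1
Total = 29.

29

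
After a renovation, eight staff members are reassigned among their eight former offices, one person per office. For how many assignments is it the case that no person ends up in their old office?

The subfactorial !8 = [8!/e] (nearest integer).
8! = 40320, and 40320/e ≈ 14832.90, so !8 = 14833.

14833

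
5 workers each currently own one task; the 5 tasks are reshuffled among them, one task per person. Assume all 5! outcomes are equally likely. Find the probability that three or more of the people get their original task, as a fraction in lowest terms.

11/120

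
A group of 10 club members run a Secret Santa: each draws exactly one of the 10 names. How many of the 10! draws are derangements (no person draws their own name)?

1334961

Use !n = n·!(n-1) + (-1)^n.
!10 = 10·133496 + 1 = 1334961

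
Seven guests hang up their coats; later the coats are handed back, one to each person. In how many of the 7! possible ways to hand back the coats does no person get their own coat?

1854

By inclusion-exclusion, !7 = Σ (-1)^k · 7!/k! for k=0..7
= 7! - 7!/1! + 7!/2! - 7!/3! + 7!/4! - 7!/5! + 7!/6! - 7!/7!
= 5040 - 5040 + 2520 - 840 + 210 - 42 + 7 - 1
= 1854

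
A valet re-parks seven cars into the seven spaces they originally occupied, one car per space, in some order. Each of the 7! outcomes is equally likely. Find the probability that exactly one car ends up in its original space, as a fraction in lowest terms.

Favorable outcomes: C(7,1)·!6 = 7·265 = 1855.
Total outcomes: 7! = 5040.
Probability = 1855/5040 = 53/144.

53/144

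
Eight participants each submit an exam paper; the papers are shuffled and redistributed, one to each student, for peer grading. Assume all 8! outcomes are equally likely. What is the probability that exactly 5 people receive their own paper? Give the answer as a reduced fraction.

1/360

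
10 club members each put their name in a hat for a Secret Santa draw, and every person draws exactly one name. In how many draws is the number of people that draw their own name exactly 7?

Choose which 7 of the 10 are fixed: C(10,7) = 120.
The remaining 3 must be deranged: !3 = 2.
Total: 120 × 2 = 240.

240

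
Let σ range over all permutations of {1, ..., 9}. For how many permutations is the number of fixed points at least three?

29143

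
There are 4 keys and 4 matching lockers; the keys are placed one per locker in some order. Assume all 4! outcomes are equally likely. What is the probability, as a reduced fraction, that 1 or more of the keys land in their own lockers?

Favorable outcomes: Σ_{i≥1} C(4,i)·!(4-i) = 4·2 + 6·1 + 4·0 + 1·1 = 15.
Total outcomes: 4! = 24.
Probability = 15/24 = 5/8.

5/8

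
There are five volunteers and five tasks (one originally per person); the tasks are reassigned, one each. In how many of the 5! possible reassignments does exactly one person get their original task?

Choose which one of the 5 is fixed: C(5,1) = 5.
The remaining 4 must be deranged: !4 = 9.
Total: 5 × 9 = 45.

45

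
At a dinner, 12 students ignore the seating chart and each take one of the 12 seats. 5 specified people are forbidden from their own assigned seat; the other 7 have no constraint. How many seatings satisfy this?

312273360

Let A_j be the event that the j-th constrained one is fixed. By inclusion-exclusion over the 5 events:
Σ_{j=0}^{5} (-1)^j C(5,j)(12-j)!
= C(5,0)·12! - C(5,1)·11! + C(5,2)·10! - C(5,3)·9! + C(5,4)·8! - C(5,5)·7!
= 479001600 - 199584000 + 36288000 - 3628800 + 201600 - 5040
= 312273360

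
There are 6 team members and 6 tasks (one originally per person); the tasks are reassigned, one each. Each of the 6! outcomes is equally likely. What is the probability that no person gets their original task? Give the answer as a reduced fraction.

53/144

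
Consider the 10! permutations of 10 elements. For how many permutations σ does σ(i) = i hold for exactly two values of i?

667485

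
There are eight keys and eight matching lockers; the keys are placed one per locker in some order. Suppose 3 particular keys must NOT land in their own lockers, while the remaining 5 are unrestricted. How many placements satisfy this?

27240

Inclusion-exclusion on the 3 forbidden self-matches:
Σ_{j=0}^{3} (-1)^j C(3,j)(8-j)!
= C(3,0)·8! - C(3,1)·7! + C(3,2)·6! - C(3,3)·5!
= 40320 - 15120 + 2160 - 120
= 27240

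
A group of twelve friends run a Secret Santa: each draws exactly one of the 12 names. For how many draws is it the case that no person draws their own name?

176214841

The number of derangements of 12 is !12 = Σ_{k=0}^{12} (-1)^k·12!/k!
= 12! - 12!/1! + 12!/2! - 12!/3! + 12!/4! - 12!/5! + 12!/6! - 12!/7! + 12!/8! - 12!/9! + 12!/10! - 12!/11! + 12!/12!
= 479001600 - 479001600 + 239500800 - 79833600 + 19958400 - 3991680 + 665280 - 95040 + 11880 - 1320 + 132 - 12 + 1
= 176214841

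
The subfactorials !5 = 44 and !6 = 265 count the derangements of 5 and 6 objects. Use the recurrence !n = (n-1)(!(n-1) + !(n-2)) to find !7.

!7 = (7-1)·(!6 + !5) = 6·(265 + 44) = 6·309 = 1854.

1854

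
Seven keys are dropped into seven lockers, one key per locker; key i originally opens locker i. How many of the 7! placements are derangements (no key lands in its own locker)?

1854

The subfactorial !7 = [7!/e] (nearest integer).
7! = 5040, and 5040/e ≈ 1854.11, so !7 = 1854.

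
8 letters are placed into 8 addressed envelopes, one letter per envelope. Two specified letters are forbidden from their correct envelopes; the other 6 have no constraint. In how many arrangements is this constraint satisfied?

30960

Inclusion-exclusion on the 2 forbidden self-matches:
Σ_{j=0}^{2} (-1)^j C(2,j)(8-j)!
= C(2,0)·8! - C(2,1)·7! + C(2,2)·6!
= 40320 - 10080 + 720
= 30960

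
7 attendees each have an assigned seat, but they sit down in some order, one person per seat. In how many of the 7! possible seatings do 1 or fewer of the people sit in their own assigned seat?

3709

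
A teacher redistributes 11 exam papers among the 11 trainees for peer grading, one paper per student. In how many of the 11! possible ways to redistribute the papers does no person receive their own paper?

By inclusion-exclusion, !11 = Σ (-1)^k · 11!/k! for k=0..11
= 11! - 11!/1! + 11!/2! - 11!/3! + 11!/4! - 11!/5! + 11!/6! - 11!/7! + 11!/8! - 11!/9! + 11!/10! - 11!/11!
= 39916800 - 39916800 + 19958400 - 6652800 + 1663200 - 332640 + 55440 - 7920 + 990 - 110 + 11 - 1
= 14684570

14684570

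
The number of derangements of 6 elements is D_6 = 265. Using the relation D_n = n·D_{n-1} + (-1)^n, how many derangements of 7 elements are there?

1854

D_7 = 7·265 - 1 = 1854.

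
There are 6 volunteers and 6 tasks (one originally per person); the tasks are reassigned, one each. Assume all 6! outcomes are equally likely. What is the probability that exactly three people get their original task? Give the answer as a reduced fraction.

1/18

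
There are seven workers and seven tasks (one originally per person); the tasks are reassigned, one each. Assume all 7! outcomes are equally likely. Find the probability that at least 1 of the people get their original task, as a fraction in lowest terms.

Favorable outcomes: Σ_{i≥1} C(7,i)·!(7-i) = 7·265 + 21·44 + 35·9 + 35·2 + 21·1 + 7·0 + 1·1 = 3186.
Total outcomes: 7! = 5040.
Probability = 3186/5040 = 177/280.

177/280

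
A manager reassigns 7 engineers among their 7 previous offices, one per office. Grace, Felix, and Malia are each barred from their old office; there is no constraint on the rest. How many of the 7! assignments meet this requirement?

Inclusion-exclusion on the 3 forbidden self-matches:
Σ_{j=0}^{3} (-1)^j C(3,j)(7-j)!
= C(3,0)·7! - C(3,1)·6! + C(3,2)·5! - C(3,3)·4!
= 5040 - 2160 + 360 - 24
= 3216

3216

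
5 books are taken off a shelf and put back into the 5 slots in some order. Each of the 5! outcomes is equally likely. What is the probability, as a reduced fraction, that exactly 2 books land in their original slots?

1/6

Favorable outcomes: C(5,2)·!3 = 10·2 = 20.
Total outcomes: 5! = 120.
Probability = 20/120 = 1/6.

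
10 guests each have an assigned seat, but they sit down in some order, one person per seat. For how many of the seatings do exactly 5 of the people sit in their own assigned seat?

11088

Pick the 5 fixed positions: C(10,5) = 252 ways.
The remaining 5 must be deranged: !5 = 44.
Total: 252 × 44 = 11088.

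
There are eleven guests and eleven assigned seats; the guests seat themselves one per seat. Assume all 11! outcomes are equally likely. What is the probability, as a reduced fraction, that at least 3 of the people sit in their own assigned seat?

3205379/39916800

Favorable outcomes: Σ_{i≥3} C(11,i)·!(11-i) = 165·14833 + 330·1854 + 462·265 + 462·44 + 330·9 + 165·2 + 55·1 + 11·0 + 1·1 = 3205379.
Total outcomes: 11! = 39916800.
Probability = 3205379/39916800 = 3205379/39916800.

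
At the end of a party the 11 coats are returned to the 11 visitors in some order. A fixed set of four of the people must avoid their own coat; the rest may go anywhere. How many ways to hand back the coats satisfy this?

Inclusion-exclusion on the 4 forbidden self-matches:
Σ_{j=0}^{4} (-1)^j C(4,j)(11-j)!
= C(4,0)·11! - C(4,1)·10! + C(4,2)·9! - C(4,3)·8! + C(4,4)·7!
= 39916800 - 14515200 + 2177280 - 161280 + 5040
= 27422640

27422640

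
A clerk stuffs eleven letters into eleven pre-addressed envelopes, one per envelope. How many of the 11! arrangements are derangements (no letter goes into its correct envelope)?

14684570

!11 = 11! · Σ_{k=0}^{11} (-1)^k/k!
= 11! - 11!/1! + 11!/2! - 11!/3! + 11!/4! - 11!/5! + 11!/6! - 11!/7! + 11!/8! - 11!/9! + 11!/10! - 11!/11!
= 39916800 - 39916800 + 19958400 - 6652800 + 1663200 - 332640 + 55440 - 7920 + 990 - 110 + 11 - 1
= 14684570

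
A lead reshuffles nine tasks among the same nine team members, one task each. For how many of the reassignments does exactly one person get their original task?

133497

Pick the single fixed position: C(9,1) = 9 ways.
The other 8 form a derangement: !8 = 14833.
Total: 9 × 14833 = 133497.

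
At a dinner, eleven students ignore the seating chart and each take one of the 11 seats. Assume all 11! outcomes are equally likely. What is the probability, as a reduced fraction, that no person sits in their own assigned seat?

1468457/3991680

Favorable outcomes: !11 = 14684570.
Total outcomes: 11! = 39916800.
Probability = 14684570/39916800 = 1468457/3991680.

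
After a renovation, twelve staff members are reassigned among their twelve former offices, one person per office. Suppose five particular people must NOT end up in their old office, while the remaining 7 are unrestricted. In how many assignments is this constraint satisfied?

Let A_j be the event that the j-th constrained one is fixed. By inclusion-exclusion over the 5 events:
Σ_{j=0}^{5} (-1)^j C(5,j)(12-j)!
= C(5,0)·12! - C(5,1)·11! + C(5,2)·10! - C(5,3)·9! + C(5,4)·8! - C(5,5)·7!
= 479001600 - 199584000 + 36288000 - 3628800 + 201600 - 5040
= 312273360

312273360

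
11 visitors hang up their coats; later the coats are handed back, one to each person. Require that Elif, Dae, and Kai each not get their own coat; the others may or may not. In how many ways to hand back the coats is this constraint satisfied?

30078720

Inclusion-exclusion on the 3 forbidden self-matches:
Σ_{j=0}^{3} (-1)^j C(3,j)(11-j)!
= C(3,0)·11! - C(3,1)·10! + C(3,2)·9! - C(3,3)·8!
= 39916800 - 10886400 + 1088640 - 40320
= 30078720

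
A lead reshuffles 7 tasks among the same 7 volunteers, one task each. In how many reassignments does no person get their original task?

1854

!7 = 7! · Σ_{k=0}^{7} (-1)^k/k!
= 7! - 7!/1! + 7!/2! - 7!/3! + 7!/4! - 7!/5! + 7!/6! - 7!/7!
= 5040 - 5040 + 2520 - 840 + 210 - 42 + 7 - 1
= 1854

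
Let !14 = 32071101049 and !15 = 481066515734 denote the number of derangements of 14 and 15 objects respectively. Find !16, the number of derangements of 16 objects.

7697064251745

!16 = (16-1)·(!15 + !14) = 15·(481066515734 + 32071101049) = 15·513137616783 = 7697064251745.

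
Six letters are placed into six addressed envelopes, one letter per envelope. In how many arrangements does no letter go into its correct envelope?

The number of derangements of 6 is !6 = Σ_{k=0}^{6} (-1)^k·6!/k!
= 6! - 6!/1! + 6!/2! - 6!/3! + 6!/4! - 6!/5! + 6!/6!
= 720 - 720 + 360 - 120 + 30 - 6 + 1
= 265

265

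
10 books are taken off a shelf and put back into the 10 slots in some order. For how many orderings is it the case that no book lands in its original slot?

1334961

The number of derangements of 10 is !10 = Σ_{k=0}^{10} (-1)^k·10!/k!
= 10! - 10!/1! + 10!/2! - 10!/3! + 10!/4! - 10!/5! + 10!/6! - 10!/7! + 10!/8! - 10!/9! + 10!/10!
= 3628800 - 3628800 + 1814400 - 604800 + 151200 - 30240 + 5040 - 720 + 90 - 10 + 1
= 1334961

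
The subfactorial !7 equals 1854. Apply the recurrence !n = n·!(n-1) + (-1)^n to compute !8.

14833

!8 = 8·1854 + 1 = 14833.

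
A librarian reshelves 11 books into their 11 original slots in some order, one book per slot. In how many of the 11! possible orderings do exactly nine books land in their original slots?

Choose which 9 of the 11 are fixed: C(11,9) = 55.
The remaining 2 must be deranged: !2 = 1.
Total: 55 × 1 = 55.

55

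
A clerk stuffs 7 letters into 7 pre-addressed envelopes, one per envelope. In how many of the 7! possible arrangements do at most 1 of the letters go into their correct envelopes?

3709

Sum C(7,i)·!(7-i) for i = 0..1:
  i=0: C(7,0)·!7 = 1·1854 = 1854
  i=1: C(7,1)·!6 = 7·265 = 1855
Total = 3709.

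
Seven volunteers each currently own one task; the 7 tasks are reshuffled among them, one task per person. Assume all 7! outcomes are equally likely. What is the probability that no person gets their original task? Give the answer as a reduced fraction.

103/280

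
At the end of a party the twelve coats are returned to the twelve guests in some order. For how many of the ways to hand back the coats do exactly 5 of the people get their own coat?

Choose which 5 of the 12 are fixed: C(12,5) = 792.
The remaining 7 must be deranged: !7 = 1854.
Total: 792 × 1854 = 1468368.

1468368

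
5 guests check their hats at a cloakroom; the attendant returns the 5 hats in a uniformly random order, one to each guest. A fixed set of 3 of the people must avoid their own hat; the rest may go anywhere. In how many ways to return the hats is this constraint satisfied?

Let A_j be the event that the j-th constrained one is fixed. By inclusion-exclusion over the 3 events:
Σ_{j=0}^{3} (-1)^j C(3,j)(5-j)!
= C(3,0)·5! - C(3,1)·4! + C(3,2)·3! - C(3,3)·2!
= 120 - 72 + 18 - 2
= 64

64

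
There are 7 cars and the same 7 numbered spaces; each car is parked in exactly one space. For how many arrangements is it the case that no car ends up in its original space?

1854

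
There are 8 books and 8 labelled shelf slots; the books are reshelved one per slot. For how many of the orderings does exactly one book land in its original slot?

14832

Choose which one of the 8 is fixed: C(8,1) = 8.
The other 7 form a derangement: !7 = 1854.
Total: 8 × 1854 = 14832.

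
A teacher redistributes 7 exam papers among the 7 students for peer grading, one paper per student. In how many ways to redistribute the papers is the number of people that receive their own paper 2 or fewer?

4633

# with exactly i fixed is C(7,i)·!(7-i); sum over i=0..2:
  i=0: C(7,0)·!7 = 1·1854 = 1854
  i=1: C(7,1)·!6 = 7·265 = 1855
  i=2: C(7,2)·!5 = 21·44 = 924
Total = 4633.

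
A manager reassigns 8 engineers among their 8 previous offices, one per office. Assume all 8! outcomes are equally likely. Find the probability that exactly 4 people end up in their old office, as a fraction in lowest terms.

1/64

Favorable outcomes: C(8,4)·!4 = 70·9 = 630.
Total outcomes: 8! = 40320.
Probability = 630/40320 = 1/64.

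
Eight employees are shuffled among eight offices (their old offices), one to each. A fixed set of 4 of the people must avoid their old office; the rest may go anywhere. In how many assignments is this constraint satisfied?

24024

Let A_j be the event that the j-th constrained one is fixed. By inclusion-exclusion over the 4 events:
Σ_{j=0}^{4} (-1)^j C(4,j)(8-j)!
= C(4,0)·8! - C(4,1)·7! + C(4,2)·6! - C(4,3)·5! + C(4,4)·4!
= 40320 - 20160 + 4320 - 480 + 24
= 24024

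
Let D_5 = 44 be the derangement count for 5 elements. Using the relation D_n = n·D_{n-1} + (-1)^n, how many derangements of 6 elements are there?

265

D_6 = 6·44 + 1 = 265.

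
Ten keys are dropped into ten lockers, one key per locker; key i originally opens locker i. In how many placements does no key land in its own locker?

1334961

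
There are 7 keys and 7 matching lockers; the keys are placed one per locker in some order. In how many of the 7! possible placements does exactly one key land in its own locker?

1855

Pick the single fixed position: C(7,1) = 7 ways.
The remaining 6 must be deranged: !6 = 265.
Total: 7 × 265 = 1855.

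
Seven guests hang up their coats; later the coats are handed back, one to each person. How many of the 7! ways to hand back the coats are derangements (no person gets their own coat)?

1854

The subfactorial !7 = [7!/e] (nearest integer).
7! = 5040, and 5040/e ≈ 1854.11, so !7 = 1854.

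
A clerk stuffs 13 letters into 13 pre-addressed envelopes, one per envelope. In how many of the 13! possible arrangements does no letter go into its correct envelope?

2290792932

The subfactorial !13 = [13!/e] (nearest integer).
13! = 6227020800, and 6227020800/e ≈ 2290792932.07, so !13 = 2290792932.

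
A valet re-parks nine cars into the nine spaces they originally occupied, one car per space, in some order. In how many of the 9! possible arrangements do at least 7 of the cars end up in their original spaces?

37

# with exactly i fixed is C(9,i)·!(9-i); sum over i=7..9:
  i=7: C(9,7)·!2 = 36·1 = 36
  i=8: C(9,8)·!1 = 9·0 = 0
  i=9: C(9,9)·!0 = 1·1 = 1
Total = 37.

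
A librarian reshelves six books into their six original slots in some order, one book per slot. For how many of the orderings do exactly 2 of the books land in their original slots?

135

Pick the 2 fixed positions: C(6,2) = 15 ways.
The remaining 4 must be deranged: !4 = 9.
Total: 15 × 9 = 135.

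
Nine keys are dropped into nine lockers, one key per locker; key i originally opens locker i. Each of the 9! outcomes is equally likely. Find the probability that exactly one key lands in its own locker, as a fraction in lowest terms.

2119/5760

Favorable outcomes: C(9,1)·!8 = 9·14833 = 133497.
Total outcomes: 9! = 362880.
Probability = 133497/362880 = 2119/5760.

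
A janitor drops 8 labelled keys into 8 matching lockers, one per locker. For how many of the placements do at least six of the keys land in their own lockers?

29

# with exactly i fixed is C(8,i)·!(8-i); sum over i=6..8:
  i=6: C(8,6)·!2 = 28·1 = 28
  i=7: C(8,7)·!1 = 8·0 = 0
  i=8: C(8,8)·!0 = 1·1 = 1
Total = 29.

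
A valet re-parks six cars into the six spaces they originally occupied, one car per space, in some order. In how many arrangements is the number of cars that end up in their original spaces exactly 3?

40

Choose which 3 of the 6 are fixed: C(6,3) = 20.
The remaining 3 must be deranged: !3 = 2.
Total: 20 × 2 = 40.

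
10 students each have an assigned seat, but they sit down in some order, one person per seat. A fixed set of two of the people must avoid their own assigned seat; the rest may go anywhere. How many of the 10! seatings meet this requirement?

Inclusion-exclusion on the 2 forbidden self-matches:
Σ_{j=0}^{2} (-1)^j C(2,j)(10-j)!
= C(2,0)·10! - C(2,1)·9! + C(2,2)·8!
= 3628800 - 725760 + 40320
= 2943360

2943360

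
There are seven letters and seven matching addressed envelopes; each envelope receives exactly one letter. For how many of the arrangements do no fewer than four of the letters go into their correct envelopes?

Sum C(7,i)·!(7-i) for i = 4..7:
  i=4: C(7,4)·!3 = 35·2 = 70
  i=5: C(7,5)·!2 = 21·1 = 21
  i=6: C(7,6)·!1 = 7·0 = 0
  i=7: C(7,7)·!0 = 1·1 = 1
Total = 92.

92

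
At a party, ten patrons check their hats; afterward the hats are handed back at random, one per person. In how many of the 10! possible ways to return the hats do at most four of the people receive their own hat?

Sum C(10,i)·!(10-i) for i = 0..4:
  i=0: C(10,0)·!10 = 1·1334961 = 1334961
  i=1: C(10,1)·!9 = 10·133496 = 1334960
  i=2: C(10,2)·!8 = 45·14833 = 667485
  i=3: C(10,3)·!7 = 120·1854 = 222480
  i=4: C(10,4)·!6 = 210·265 = 55650
Total = 3615536.

3615536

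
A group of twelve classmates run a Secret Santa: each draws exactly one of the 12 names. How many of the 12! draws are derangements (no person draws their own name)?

176214841

The number of derangements of 12 is !12 = Σ_{k=0}^{12} (-1)^k·12!/k!
= 12! - 12!/1! + 12!/2! - 12!/3! + 12!/4! - 12!/5! + 12!/6! - 12!/7! + 12!/8! - 12!/9! + 12!/10! - 12!/11! + 12!/12!
= 479001600 - 479001600 + 239500800 - 79833600 + 19958400 - 3991680 + 665280 - 95040 + 11880 - 1320 + 132 - 12 + 1
= 176214841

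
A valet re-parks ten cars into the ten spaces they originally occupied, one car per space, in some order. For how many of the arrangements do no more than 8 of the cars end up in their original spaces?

3628799

# with exactly i fixed is C(10,i)·!(10-i); sum over i=0..8:
  i=0: C(10,0)·!10 = 1·1334961 = 1334961
  i=1: C(10,1)·!9 = 10·133496 = 1334960
  i=2: C(10,2)·!8 = 45·14833 = 667485
  i=3: C(10,3)·!7 = 120·1854 = 222480
  i=4: C(10,4)·!6 = 210·265 = 55650
  i=5: C(10,5)·!5 = 252·44 = 11088
  i=6: C(10,6)·!4 = 210·9 = 1890
  i=7: C(10,7)·!3 = 120·2 = 240
  i=8: C(10,8)·!2 = 45·1 = 45
Total = 3628799.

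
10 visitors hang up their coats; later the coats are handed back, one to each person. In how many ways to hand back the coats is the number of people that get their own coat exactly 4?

55650

Choose which 4 of the 10 are fixed: C(10,4) = 210.
The other 6 form a derangement: !6 = 265.
Total: 210 × 265 = 55650.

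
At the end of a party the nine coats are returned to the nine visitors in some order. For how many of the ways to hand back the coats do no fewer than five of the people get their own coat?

# with exactly i fixed is C(9,i)·!(9-i); sum over i=5..9:
  i=5: C(9,5)·!4 = 126·9 = 1134
  i=6: C(9,6)·!3 = 84·2 = 168
  i=7: C(9,7)·!2 = 36·1 = 36
  i=8: C(9,8)·!1 = 9·0 = 0
  i=9: C(9,9)·!0 = 1·1 = 1
Total = 1339.

1339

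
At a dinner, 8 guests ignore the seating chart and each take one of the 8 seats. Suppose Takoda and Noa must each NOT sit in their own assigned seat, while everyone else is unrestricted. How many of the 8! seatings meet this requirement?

Inclusion-exclusion on the 2 forbidden self-matches:
Σ_{j=0}^{2} (-1)^j C(2,j)(8-j)!
= C(2,0)·8! - C(2,1)·7! + C(2,2)·6!
= 40320 - 10080 + 720
= 30960

30960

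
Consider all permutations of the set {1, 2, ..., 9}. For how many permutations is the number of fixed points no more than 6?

362843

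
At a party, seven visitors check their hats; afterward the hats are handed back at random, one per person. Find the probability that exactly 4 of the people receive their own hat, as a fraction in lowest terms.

1/72

Favorable outcomes: C(7,4)·!3 = 35·2 = 70.
Total outcomes: 7! = 5040.
Probability = 70/5040 = 1/72.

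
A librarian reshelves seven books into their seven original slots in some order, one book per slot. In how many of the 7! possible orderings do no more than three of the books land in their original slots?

# with exactly i fixed is C(7,i)·!(7-i); sum over i=0..3:
  i=0: C(7,0)·!7 = 1·1854 = 1854
  i=1: C(7,1)·!6 = 7·265 = 1855
  i=2: C(7,2)·!5 = 21·44 = 924
  i=3: C(7,3)·!4 = 35·9 = 315
Total = 4948.

4948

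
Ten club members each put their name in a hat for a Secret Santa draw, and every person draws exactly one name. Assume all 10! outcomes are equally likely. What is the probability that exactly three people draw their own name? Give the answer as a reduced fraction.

103/1680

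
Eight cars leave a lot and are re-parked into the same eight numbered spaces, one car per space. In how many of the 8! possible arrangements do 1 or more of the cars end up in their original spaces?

# with exactly i fixed is C(8,i)·!(8-i); sum over i=1..8:
  i=1: C(8,1)·!7 = 8·1854 = 14832
  i=2: C(8,2)·!6 = 28·265 = 7420
  i=3: C(8,3)·!5 = 56·44 = 2464
  i=4: C(8,4)·!4 = 70·9 = 630
  i=5: C(8,5)·!3 = 56·2 = 112
  i=6: C(8,6)·!2 = 28·1 = 28
  i=7: C(8,7)·!1 = 8·0 = 0
  i=8: C(8,8)·!0 = 1·1 = 1
Total = 25487.

25487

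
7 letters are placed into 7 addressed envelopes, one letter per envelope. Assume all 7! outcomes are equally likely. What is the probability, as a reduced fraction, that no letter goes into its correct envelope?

103/280

Favorable outcomes: !7 = 1854.
Total outcomes: 7! = 5040.
Probability = 1854/5040 = 103/280.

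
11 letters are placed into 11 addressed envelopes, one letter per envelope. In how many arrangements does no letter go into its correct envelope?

14684570

The number of derangements of 11 is !11 = Σ_{k=0}^{11} (-1)^k·11!/k!
= 11! - 11!/1! + 11!/2! - 11!/3! + 11!/4! - 11!/5! + 11!/6! - 11!/7! + 11!/8! - 11!/9! + 11!/10! - 11!/11!
= 39916800 - 39916800 + 19958400 - 6652800 + 1663200 - 332640 + 55440 - 7920 + 990 - 110 + 11 - 1
= 14684570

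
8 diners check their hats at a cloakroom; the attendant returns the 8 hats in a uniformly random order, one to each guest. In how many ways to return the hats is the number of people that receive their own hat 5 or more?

Sum C(8,i)·!(8-i) for i = 5..8:
  i=5: C(8,5)·!3 = 56·2 = 112
  i=6: C(8,6)·!2 = 28·1 = 28
  i=7: C(8,7)·!1 = 8·0 = 0
  i=8: C(8,8)·!0 = 1·1 = 1
Total = 141.

141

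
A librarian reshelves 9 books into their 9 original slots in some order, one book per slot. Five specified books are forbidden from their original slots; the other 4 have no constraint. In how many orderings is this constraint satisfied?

205056

Let A_j be the event that the j-th constrained one is fixed. By inclusion-exclusion over the 5 events:
Σ_{j=0}^{5} (-1)^j C(5,j)(9-j)!
= C(5,0)·9! - C(5,1)·8! + C(5,2)·7! - C(5,3)·6! + C(5,4)·5! - C(5,5)·4!
= 362880 - 201600 + 50400 - 7200 + 600 - 24
= 205056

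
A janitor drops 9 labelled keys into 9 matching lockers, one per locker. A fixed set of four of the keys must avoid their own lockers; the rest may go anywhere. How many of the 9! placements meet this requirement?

Inclusion-exclusion on the 4 forbidden self-matches:
Σ_{j=0}^{4} (-1)^j C(4,j)(9-j)!
= C(4,0)·9! - C(4,1)·8! + C(4,2)·7! - C(4,3)·6! + C(4,4)·5!
= 362880 - 161280 + 30240 - 2880 + 120
= 229080

229080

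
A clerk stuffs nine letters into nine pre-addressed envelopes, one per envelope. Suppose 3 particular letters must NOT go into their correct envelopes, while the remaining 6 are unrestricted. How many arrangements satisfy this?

256320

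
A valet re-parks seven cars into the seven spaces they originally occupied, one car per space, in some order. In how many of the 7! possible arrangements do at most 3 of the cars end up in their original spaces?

4948

# with exactly i fixed is C(7,i)·!(7-i); sum over i=0..3:
  i=0: C(7,0)·!7 = 1·1854 = 1854
  i=1: C(7,1)·!6 = 7·265 = 1855
  i=2: C(7,2)·!5 = 21·44 = 924
  i=3: C(7,3)·!4 = 35·9 = 315
Total = 4948.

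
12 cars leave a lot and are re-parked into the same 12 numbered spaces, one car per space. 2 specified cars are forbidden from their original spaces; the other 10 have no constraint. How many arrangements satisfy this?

402796800

Let A_j be the event that the j-th constrained one is fixed. By inclusion-exclusion over the 2 events:
Σ_{j=0}^{2} (-1)^j C(2,j)(12-j)!
= C(2,0)·12! - C(2,1)·11! + C(2,2)·10!
= 479001600 - 79833600 + 3628800
= 402796800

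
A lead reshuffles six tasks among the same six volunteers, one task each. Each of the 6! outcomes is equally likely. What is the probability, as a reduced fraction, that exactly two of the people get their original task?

3/16

Favorable outcomes: C(6,2)·!4 = 15·9 = 135.
Total outcomes: 6! = 720.
Probability = 135/720 = 3/16.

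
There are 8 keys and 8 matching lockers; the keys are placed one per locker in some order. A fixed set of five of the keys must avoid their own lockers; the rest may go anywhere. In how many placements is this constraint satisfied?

21234

Let A_j be the event that the j-th constrained one is fixed. By inclusion-exclusion over the 5 events:
Σ_{j=0}^{5} (-1)^j C(5,j)(8-j)!
= C(5,0)·8! - C(5,1)·7! + C(5,2)·6! - C(5,3)·5! + C(5,4)·4! - C(5,5)·3!
= 40320 - 25200 + 7200 - 1200 + 120 - 6
= 21234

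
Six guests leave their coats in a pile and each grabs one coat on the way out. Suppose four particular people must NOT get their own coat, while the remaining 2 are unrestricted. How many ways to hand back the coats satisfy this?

Let A_j be the event that the j-th constrained one is fixed. By inclusion-exclusion over the 4 events:
Σ_{j=0}^{4} (-1)^j C(4,j)(6-j)!
= C(4,0)·6! - C(4,1)·5! + C(4,2)·4! - C(4,3)·3! + C(4,4)·2!
= 720 - 480 + 144 - 24 + 2
= 362

362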